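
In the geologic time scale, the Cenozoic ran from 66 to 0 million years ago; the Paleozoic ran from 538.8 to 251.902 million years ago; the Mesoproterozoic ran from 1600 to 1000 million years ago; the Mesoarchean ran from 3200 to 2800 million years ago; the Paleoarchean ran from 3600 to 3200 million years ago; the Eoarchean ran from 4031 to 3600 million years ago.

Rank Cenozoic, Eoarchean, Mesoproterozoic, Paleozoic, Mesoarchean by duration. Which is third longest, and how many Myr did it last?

Durations: Cenozoic 66; Eoarchean 431; Mesoproterozoic 600; Paleozoic 286.898; Mesoarchean 400 Myr.
Sorted longest-first: Mesoproterozoic (600), Eoarchean (431), Mesoarchean (400), Paleozoic (286.898), Cenozoic (66).
The third longest is Mesoarchean at 400 Myr.

Mesoarchean, 400 million years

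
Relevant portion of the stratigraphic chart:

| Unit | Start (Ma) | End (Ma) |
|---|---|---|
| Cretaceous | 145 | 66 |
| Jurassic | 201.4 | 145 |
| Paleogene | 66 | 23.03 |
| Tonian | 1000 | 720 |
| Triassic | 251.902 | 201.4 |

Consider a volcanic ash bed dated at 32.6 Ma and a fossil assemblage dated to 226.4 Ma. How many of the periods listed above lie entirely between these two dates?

The older date is 226.4 Ma and the younger is 32.6 Ma.
Periods with start < 226.4 and end > 32.6 Ma: Jurassic (201.4–145), Cretaceous (145–66).
That is 2 complete periods.

2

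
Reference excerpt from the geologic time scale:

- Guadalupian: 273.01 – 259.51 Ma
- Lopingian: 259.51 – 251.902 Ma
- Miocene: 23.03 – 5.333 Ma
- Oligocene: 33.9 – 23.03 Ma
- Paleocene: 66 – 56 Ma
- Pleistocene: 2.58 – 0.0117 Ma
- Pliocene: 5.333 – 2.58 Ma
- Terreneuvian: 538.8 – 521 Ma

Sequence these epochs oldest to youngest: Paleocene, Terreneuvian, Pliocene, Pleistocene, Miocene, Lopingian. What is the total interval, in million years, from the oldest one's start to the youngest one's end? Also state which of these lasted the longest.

From the excerpt: Paleocene 66–56; Terreneuvian 538.8–521; Pliocene 5.333–2.58; Pleistocene 2.58–0.0117; Miocene 23.03–5.333; Lopingian 259.51–251.902 (Ma).
Larger Ma is earlier, so the oldest is Terreneuvian and the youngest is Pleistocene; oldest to youngest: Terreneuvian, Lopingian, Paleocene, Miocene, Pliocene, Pleistocene.
Oldest start 538.8 minus youngest end 0.0117 gives 538.7883 Myr overall.
Individual lengths (start − end): Terreneuvian 17.8; Pliocene 2.753; Pleistocene 2.5683; Lopingian 7.608; Paleocene 10; Miocene 17.697. The largest is Terreneuvian at 17.8 Myr.

Terreneuvian, Lopingian, Paleocene, Miocene, Pliocene, Pleistocene; total span 538.7883 Myr; longest is Terreneuvian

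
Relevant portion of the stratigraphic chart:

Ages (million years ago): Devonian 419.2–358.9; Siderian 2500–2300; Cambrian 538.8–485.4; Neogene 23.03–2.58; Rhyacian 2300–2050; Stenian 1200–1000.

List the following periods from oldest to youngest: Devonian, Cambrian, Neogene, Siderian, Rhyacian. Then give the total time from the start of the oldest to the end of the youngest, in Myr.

Siderian, Rhyacian, Cambrian, Devonian, Neogene; total span 2497.42 Myr

From the excerpt: Devonian 419.2–358.9; Cambrian 538.8–485.4; Neogene 23.03–2.58; Siderian 2500–2300; Rhyacian 2300–2050 (Ma).
Larger Ma is earlier, so the oldest is Siderian and the youngest is Neogene; oldest to youngest: Siderian, Rhyacian, Cambrian, Devonian, Neogene.
Oldest start 2500 minus youngest end 2.58 gives 2497.42 Myr overall.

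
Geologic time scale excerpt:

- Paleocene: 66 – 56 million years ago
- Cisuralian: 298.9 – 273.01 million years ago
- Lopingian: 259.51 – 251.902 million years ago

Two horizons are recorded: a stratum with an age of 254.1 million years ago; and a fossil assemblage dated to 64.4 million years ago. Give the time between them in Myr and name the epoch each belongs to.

189.7 million years apart; the first in the Lopingian, the second in the Paleocene

Elapsed time: 254.1 − 64.4 = 189.7 Myr.
254.1 Ma lies within 259.51–251.902 Ma: Lopingian.
64.4 Ma lies within 66–56 Ma: Paleocene.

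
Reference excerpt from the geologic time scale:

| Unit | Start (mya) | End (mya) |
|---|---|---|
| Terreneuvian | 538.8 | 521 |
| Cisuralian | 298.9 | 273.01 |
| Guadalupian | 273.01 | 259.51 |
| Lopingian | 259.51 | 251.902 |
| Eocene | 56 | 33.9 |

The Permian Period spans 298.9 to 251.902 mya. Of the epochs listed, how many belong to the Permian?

3

Epochs inside 298.9–251.902 Ma: Cisuralian, Guadalupian, Lopingian — 3 in total.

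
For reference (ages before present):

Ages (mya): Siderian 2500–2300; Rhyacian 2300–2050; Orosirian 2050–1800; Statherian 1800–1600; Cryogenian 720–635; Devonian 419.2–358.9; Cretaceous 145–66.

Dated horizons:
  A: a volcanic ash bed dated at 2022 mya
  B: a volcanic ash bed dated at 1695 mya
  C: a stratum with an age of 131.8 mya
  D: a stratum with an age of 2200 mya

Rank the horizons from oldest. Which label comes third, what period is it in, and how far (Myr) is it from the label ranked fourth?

B, in the Statherian; 1563.2 million years to C

Sorted oldest-first by Ma: D (2200), A (2022), B (1695), C (131.8).
The third oldest is B at 1695 Ma, which lies in 1800–1600 Ma: the Statherian.
The fourth oldest is C at 131.8 Ma; separation = |1695 − 131.8| = 1563.2 Myr.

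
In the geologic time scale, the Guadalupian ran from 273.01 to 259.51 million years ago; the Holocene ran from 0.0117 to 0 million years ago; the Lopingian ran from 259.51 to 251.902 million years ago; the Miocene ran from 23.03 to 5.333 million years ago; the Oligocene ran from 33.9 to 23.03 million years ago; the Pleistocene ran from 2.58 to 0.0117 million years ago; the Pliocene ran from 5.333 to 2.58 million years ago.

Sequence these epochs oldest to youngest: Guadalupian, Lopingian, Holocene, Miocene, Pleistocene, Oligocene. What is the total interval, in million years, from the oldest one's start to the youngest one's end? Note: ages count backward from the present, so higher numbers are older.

From the excerpt: Guadalupian 273.01–259.51; Lopingian 259.51–251.902; Holocene 0.0117–0; Miocene 23.03–5.333; Pleistocene 2.58–0.0117; Oligocene 33.9–23.03 (Ma).
Larger Ma is earlier, so the oldest is Guadalupian and the youngest is Holocene; oldest to youngest: Guadalupian, Lopingian, Oligocene, Miocene, Pleistocene, Holocene.
Oldest start 273.01 minus youngest end 0 gives 273.01 Myr overall.

Guadalupian, Lopingian, Oligocene, Miocene, Pleistocene, Holocene; total span 273.01 Myr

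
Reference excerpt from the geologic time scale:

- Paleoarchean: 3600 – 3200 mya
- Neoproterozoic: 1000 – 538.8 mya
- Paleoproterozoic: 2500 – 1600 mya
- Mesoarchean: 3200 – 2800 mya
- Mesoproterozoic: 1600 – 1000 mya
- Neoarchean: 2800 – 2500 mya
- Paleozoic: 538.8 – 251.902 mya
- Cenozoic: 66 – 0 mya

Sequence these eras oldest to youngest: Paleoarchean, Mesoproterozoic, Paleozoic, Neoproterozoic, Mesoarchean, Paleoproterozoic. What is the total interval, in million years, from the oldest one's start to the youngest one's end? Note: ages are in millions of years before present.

Start ages (Ma): Paleoarchean 3600, Mesoarchean 3200, Paleoproterozoic 2500, Mesoproterozoic 1600, Neoproterozoic 1000, Paleozoic 538.8.
Ordered oldest to youngest: Paleoarchean, Mesoarchean, Paleoproterozoic, Mesoproterozoic, Neoproterozoic, Paleozoic.
Span = 3600 − 251.902 = 3348.098 Myr.

Paleoarchean → Mesoarchean → Paleoproterozoic → Mesoproterozoic → Neoproterozoic → Paleozoic; total span 3348.098 Myr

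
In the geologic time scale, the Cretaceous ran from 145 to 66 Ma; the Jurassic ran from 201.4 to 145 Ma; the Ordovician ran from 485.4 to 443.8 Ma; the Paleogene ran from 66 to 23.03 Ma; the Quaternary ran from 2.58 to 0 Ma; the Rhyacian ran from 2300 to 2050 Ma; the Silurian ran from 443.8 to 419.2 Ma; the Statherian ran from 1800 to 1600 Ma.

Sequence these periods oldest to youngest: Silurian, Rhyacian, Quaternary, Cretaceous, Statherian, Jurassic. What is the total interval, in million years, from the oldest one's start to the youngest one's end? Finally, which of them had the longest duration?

Start ages (Ma): Rhyacian 2300, Statherian 1800, Silurian 443.8, Jurassic 201.4, Cretaceous 145, Quaternary 2.58.
Ordered oldest to youngest: Rhyacian, Statherian, Silurian, Jurassic, Cretaceous, Quaternary.
Span = 2300 − 0 = 2300 Myr.
Durations: Jurassic 56.4, Statherian 200, Rhyacian 250, Cretaceous 79, Quaternary 2.58, Silurian 24.6 → longest is Rhyacian (250 Myr).

Rhyacian → Statherian → Silurian → Jurassic → Cretaceous → Quaternary; total span 2300 Myr; longest is Rhyacian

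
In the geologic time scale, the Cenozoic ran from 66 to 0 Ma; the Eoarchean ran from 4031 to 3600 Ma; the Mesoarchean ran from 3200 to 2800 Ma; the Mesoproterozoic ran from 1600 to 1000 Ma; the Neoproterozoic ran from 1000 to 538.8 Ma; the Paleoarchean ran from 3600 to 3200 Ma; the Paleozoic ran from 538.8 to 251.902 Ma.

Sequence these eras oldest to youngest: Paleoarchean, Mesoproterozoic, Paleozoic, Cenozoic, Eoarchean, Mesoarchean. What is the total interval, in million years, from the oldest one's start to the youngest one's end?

From the excerpt: Paleoarchean 3600–3200; Mesoproterozoic 1600–1000; Paleozoic 538.8–251.902; Cenozoic 66–0; Eoarchean 4031–3600; Mesoarchean 3200–2800 (Ma).
Larger Ma is earlier, so the oldest is Eoarchean and the youngest is Cenozoic; oldest to youngest: Eoarchean, Paleoarchean, Mesoarchean, Mesoproterozoic, Paleozoic, Cenozoic.
Oldest start 4031 minus youngest end 0 gives 4031 Myr overall.

Eoarchean, Paleoarchean, Mesoarchean, Mesoproterozoic, Paleozoic, Cenozoic; total span 4031 Myr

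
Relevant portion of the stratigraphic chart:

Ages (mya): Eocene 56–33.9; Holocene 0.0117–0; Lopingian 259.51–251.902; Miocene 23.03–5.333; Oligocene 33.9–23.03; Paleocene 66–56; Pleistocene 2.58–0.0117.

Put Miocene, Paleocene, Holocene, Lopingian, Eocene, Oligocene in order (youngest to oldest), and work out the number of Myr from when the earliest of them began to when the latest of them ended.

Holocene, Miocene, Oligocene, Eocene, Paleocene, Lopingian; total span 259.51 Myr

From the excerpt: Miocene 23.03–5.333; Paleocene 66–56; Holocene 0.0117–0; Lopingian 259.51–251.902; Eocene 56–33.9; Oligocene 33.9–23.03 (Ma).
Larger Ma is earlier, so the oldest is Lopingian and the youngest is Holocene; youngest to oldest: Holocene, Miocene, Oligocene, Eocene, Paleocene, Lopingian.
Oldest start 259.51 minus youngest end 0 gives 259.51 Myr overall.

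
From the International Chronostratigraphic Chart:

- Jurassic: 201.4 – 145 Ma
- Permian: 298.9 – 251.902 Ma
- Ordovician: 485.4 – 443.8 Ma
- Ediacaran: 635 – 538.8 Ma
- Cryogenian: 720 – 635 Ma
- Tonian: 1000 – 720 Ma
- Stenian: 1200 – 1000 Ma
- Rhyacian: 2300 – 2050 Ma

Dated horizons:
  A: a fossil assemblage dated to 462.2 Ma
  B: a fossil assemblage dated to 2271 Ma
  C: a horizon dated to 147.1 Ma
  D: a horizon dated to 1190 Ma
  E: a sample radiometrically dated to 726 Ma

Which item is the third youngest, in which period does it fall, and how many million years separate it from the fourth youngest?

Sorted youngest-first by Ma: C (147.1), A (462.2), E (726), D (1190), B (2271).
The third youngest is E at 726 Ma, which lies in 1000–720 Ma: the Tonian.
The fourth youngest is D at 1190 Ma; separation = |726 − 1190| = 464 Myr.

E, in the Tonian; 464 million years to D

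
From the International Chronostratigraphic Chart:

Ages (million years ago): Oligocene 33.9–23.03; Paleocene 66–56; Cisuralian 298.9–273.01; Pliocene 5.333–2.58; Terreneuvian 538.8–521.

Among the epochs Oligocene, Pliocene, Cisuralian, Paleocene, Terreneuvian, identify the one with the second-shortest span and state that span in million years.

Paleocene, 10 million years

Start − end for each: Oligocene 33.9 − 23.03 = 10.87; Pliocene 5.333 − 2.58 = 2.753; Cisuralian 298.9 − 273.01 = 25.89; Paleocene 66 − 56 = 10; Terreneuvian 538.8 − 521 = 17.8.
Ranking these from shortest: Pliocene < Paleocene < Oligocene < Terreneuvian < Cisuralian.
Position 2 in that ranking is Paleocene, which lasted 10 Myr.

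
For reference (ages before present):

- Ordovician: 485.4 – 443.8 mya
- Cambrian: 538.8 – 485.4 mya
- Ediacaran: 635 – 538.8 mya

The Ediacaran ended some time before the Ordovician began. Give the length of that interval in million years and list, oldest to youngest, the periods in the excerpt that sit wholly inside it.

53.4 million years; Cambrian

End of Ediacaran = 538.8 Ma; start of Ordovician = 485.4 Ma.
Gap = 538.8 − 485.4 = 53.4 Myr.
Periods wholly inside 538.8–485.4 Ma: Cambrian (538.8–485.4).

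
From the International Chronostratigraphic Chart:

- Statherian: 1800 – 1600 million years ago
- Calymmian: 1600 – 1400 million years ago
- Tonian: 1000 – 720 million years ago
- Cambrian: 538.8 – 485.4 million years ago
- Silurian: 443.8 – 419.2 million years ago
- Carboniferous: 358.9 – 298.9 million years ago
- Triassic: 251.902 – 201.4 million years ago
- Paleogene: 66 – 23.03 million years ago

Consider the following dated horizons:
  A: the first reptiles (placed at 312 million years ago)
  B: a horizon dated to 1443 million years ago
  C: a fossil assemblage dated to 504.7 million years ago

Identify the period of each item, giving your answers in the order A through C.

Match each age against the start–end ranges in the excerpt: A = 312 Ma → Carboniferous (358.9–298.9); B = 1443 Ma → Calymmian (1600–1400); C = 504.7 Ma → Cambrian (538.8–485.4).

A — Carboniferous; B — Calymmian; C — Cambrian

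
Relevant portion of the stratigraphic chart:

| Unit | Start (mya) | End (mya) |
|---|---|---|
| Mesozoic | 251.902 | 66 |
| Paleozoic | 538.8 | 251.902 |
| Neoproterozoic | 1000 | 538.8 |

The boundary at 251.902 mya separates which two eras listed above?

Paleozoic and Mesozoic

The Paleozoic ends at 251.902 mya and the Mesozoic begins at 251.902 mya, so they share that boundary.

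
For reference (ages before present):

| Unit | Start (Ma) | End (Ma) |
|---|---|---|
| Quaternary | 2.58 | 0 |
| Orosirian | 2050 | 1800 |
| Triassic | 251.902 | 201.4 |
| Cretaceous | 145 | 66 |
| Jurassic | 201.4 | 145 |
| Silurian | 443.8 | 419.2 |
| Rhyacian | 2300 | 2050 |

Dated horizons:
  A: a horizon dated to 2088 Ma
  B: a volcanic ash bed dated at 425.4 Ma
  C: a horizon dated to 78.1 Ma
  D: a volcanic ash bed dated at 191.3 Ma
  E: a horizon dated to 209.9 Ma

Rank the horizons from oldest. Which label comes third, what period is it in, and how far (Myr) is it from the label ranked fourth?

Sorted oldest-first by Ma: A (2088), B (425.4), E (209.9), D (191.3), C (78.1).
The third oldest is E at 209.9 Ma, which lies in 251.902–201.4 Ma: the Triassic.
The fourth oldest is D at 191.3 Ma; separation = |209.9 − 191.3| = 18.6 Myr.

E, in the Triassic; 18.6 million years to D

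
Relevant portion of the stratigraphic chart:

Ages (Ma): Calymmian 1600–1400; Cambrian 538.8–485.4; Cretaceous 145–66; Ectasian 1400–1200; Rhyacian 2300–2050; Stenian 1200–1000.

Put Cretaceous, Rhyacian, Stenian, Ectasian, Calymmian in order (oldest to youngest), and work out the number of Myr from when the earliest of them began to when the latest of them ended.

Start ages (Ma): Rhyacian 2300, Calymmian 1600, Ectasian 1400, Stenian 1200, Cretaceous 145.
Ordered oldest to youngest: Rhyacian, Calymmian, Ectasian, Stenian, Cretaceous.
Span = 2300 − 66 = 2234 Myr.

Rhyacian, Calymmian, Ectasian, Stenian, Cretaceous; total span 2234 Myr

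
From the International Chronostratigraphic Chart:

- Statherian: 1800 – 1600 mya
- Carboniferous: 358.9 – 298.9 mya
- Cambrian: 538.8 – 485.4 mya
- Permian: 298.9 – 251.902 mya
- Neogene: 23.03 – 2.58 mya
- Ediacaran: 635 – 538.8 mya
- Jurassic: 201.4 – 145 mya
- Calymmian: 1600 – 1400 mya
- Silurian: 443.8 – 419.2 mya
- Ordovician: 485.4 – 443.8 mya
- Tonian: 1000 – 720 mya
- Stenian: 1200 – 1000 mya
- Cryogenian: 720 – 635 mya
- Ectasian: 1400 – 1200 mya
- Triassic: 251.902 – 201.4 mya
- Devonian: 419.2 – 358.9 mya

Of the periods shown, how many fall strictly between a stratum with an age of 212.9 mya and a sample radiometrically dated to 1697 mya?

The older date is 1697 Ma and the younger is 212.9 Ma.
Periods with start < 1697 and end > 212.9 Ma: Calymmian (1600–1400), Ectasian (1400–1200), Stenian (1200–1000), Tonian (1000–720), Cryogenian (720–635), Ediacaran (635–538.8), Cambrian (538.8–485.4), Ordovician (485.4–443.8), Silurian (443.8–419.2), Devonian (419.2–358.9), Carboniferous (358.9–298.9), Permian (298.9–251.902).
That is 12 complete periods.

12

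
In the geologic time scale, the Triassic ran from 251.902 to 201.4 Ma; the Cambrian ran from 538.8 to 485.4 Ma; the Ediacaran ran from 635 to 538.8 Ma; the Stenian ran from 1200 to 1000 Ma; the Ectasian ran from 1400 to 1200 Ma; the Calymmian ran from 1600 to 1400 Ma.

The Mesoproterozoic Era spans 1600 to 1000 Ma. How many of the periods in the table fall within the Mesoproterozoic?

Periods inside 1600–1000 Ma: Calymmian, Ectasian, Stenian — 3 in total.

3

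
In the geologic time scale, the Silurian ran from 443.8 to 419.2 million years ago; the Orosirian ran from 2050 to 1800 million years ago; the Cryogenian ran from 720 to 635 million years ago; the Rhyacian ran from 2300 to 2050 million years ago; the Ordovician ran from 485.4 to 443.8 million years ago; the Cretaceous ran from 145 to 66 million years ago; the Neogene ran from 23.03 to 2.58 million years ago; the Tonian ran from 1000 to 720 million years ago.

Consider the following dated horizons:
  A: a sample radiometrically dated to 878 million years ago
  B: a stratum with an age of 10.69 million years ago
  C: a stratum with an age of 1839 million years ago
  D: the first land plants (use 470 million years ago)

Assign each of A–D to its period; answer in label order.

A — Tonian; B — Neogene; C — Orosirian; D — Ordovician

Match each age against the start–end ranges in the excerpt: A = 878 Ma → Tonian (1000–720); B = 10.69 Ma → Neogene (23.03–2.58); C = 1839 Ma → Orosirian (2050–1800); D = 470 Ma → Ordovician (485.4–443.8).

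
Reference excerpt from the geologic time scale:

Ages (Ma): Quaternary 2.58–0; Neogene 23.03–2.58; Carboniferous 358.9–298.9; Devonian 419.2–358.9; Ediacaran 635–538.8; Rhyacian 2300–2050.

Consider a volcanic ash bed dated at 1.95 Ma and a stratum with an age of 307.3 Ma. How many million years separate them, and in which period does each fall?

305.35 million years apart; the first in the Quaternary, the second in the Carboniferous

Elapsed time: 307.3 − 1.95 = 305.35 Myr.
1.95 Ma lies within 2.58–0 Ma: Quaternary.
307.3 Ma lies within 358.9–298.9 Ma: Carboniferous.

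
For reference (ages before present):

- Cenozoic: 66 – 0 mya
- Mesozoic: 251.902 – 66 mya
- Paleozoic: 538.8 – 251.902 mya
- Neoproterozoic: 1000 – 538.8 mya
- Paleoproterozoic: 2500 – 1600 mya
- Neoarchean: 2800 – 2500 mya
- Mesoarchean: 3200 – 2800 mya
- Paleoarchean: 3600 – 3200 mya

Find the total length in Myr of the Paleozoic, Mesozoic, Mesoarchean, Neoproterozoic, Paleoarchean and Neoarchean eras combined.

Duration is start − end for each: (538.8 − 251.902) + (251.902 − 66) + (3200 − 2800) + (1000 − 538.8) + (3600 − 3200) + (2800 − 2500).
That is 286.898 + 185.902 + 400 + 461.2 + 400 + 300, which totals 2034 million years.

2034 million years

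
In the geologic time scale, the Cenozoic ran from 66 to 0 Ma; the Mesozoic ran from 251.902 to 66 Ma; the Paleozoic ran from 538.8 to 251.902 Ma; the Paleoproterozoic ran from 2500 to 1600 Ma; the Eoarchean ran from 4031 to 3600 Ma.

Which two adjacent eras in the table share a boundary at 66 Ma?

The Mesozoic ends at 66 Ma and the Cenozoic begins at 66 Ma, so they share that boundary.

Mesozoic and Cenozoic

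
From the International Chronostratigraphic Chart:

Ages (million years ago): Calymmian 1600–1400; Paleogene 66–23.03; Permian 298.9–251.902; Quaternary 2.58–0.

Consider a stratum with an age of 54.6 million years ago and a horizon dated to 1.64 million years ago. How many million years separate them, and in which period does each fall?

52.96 million years apart; the first in the Paleogene, the second in the Quaternary

Elapsed time: 54.6 − 1.64 = 52.96 Myr.
54.6 Ma lies within 66–23.03 Ma: Paleogene.
1.64 Ma lies within 2.58–0 Ma: Quaternary.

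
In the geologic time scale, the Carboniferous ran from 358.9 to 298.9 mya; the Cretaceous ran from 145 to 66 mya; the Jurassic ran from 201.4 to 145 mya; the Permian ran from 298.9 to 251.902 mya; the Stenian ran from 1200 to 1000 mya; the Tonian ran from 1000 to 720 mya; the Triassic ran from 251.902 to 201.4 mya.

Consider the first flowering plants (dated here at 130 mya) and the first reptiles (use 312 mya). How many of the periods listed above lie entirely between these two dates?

3

The older date is 312 Ma and the younger is 130 Ma.
Periods with start < 312 and end > 130 Ma: Permian (298.9–251.902), Triassic (251.902–201.4), Jurassic (201.4–145).
That is 3 complete periods.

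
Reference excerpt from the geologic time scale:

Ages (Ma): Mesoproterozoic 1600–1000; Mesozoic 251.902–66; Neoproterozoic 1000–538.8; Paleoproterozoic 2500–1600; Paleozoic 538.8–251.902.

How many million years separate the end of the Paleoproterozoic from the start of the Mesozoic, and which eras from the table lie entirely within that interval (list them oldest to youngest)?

The Paleoproterozoic closes at 1600 Ma and the Mesozoic opens at 251.902 Ma, so the interval is 1600 − 251.902 = 1348.098 Myr.
An era fits inside if it starts at or after 1600 Ma and ends at or before 251.902 Ma; oldest first that gives Mesoproterozoic, Neoproterozoic, Paleozoic.

1348.098 million years; Mesoproterozoic, Neoproterozoic, Paleozoic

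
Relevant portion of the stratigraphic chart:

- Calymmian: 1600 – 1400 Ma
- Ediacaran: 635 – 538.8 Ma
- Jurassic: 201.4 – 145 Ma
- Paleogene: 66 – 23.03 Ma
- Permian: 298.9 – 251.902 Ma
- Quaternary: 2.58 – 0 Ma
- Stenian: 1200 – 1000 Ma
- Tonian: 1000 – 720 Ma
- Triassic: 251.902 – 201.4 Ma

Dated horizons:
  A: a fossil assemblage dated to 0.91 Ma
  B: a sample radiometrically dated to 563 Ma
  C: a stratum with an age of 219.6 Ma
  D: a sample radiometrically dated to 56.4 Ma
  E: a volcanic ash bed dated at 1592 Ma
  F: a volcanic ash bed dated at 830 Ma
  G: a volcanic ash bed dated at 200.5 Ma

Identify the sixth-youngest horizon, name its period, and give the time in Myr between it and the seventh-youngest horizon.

F, in the Tonian; 762 million years to E

Smaller Ma means younger, so youngest first: A 0.91 < D 56.4 < G 200.5 < C 219.6 < B 563 < F 830 < E 1592.
Counting 6 along gives F (830 Ma); the excerpt puts that inside the Tonian, 1000–720 Ma.
Next in line is E (1592 Ma), and 1592 − 830 = 762 Myr.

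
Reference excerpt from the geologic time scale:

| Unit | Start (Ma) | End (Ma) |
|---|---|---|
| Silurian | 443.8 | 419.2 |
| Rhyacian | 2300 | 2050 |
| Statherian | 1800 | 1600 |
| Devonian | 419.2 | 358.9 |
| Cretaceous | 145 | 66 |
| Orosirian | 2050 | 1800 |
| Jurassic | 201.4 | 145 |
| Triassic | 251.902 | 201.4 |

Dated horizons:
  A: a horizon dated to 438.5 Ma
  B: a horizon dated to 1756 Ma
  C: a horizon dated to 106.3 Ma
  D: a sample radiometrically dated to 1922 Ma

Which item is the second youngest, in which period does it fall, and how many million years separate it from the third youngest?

A, in the Silurian; 1317.5 million years to B

Smaller Ma means younger, so youngest first: C 106.3 < A 438.5 < B 1756 < D 1922.
Counting 2 along gives A (438.5 Ma); the excerpt puts that inside the Silurian, 443.8–419.2 Ma.
Next in line is B (1756 Ma), and 1756 − 438.5 = 1317.5 Myr.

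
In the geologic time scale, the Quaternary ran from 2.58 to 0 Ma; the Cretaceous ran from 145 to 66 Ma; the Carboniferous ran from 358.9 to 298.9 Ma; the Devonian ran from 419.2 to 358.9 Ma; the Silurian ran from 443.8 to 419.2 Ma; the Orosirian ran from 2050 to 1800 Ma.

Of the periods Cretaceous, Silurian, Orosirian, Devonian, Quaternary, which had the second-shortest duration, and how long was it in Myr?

Silurian, 24.6 million years

Start − end for each: Cretaceous 145 − 66 = 79; Silurian 443.8 − 419.2 = 24.6; Orosirian 2050 − 1800 = 250; Devonian 419.2 − 358.9 = 60.3; Quaternary 2.58 − 0 = 2.58.
Ranking these from shortest: Quaternary < Silurian < Devonian < Cretaceous < Orosirian.
Position 2 in that ranking is Silurian, which lasted 24.6 Myr.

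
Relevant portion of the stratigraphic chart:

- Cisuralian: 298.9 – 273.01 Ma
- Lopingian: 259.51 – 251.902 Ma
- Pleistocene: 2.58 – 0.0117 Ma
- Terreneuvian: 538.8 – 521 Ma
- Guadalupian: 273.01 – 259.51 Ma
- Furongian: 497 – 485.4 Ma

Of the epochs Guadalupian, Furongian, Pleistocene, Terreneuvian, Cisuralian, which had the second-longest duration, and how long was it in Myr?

Terreneuvian, 17.8 million years

Start − end for each: Guadalupian 273.01 − 259.51 = 13.5; Furongian 497 − 485.4 = 11.6; Pleistocene 2.58 − 0.0117 = 2.5683; Terreneuvian 538.8 − 521 = 17.8; Cisuralian 298.9 − 273.01 = 25.89.
Ranking these from longest: Cisuralian > Terreneuvian > Guadalupian > Furongian > Pleistocene.
Position 2 in that ranking is Terreneuvian, which lasted 17.8 Myr.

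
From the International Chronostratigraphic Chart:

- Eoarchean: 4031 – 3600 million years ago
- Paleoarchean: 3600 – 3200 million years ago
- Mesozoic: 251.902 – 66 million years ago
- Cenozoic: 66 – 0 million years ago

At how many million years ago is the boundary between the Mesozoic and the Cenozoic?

The Mesozoic ends and the Cenozoic begins at 66 million years ago.

66 million years ago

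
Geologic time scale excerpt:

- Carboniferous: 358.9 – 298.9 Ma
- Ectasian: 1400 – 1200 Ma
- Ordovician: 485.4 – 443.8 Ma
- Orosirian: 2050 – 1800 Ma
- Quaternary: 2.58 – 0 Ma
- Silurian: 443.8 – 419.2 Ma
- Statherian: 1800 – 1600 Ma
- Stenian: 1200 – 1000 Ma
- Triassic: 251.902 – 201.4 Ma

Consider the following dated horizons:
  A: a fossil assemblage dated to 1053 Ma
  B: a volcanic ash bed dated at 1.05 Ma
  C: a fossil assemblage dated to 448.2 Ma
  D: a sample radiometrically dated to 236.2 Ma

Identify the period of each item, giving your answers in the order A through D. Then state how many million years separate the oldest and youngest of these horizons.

A — Stenian; B — Quaternary; C — Ordovician; D — Triassic; span 1051.95 million years

Match each age against the start–end ranges in the excerpt: A = 1053 Ma → Stenian (1200–1000); B = 1.05 Ma → Quaternary (2.58–0); C = 448.2 Ma → Ordovician (485.4–443.8); D = 236.2 Ma → Triassic (251.902–201.4).
The largest age is 1053 Ma and the smallest is 1.05 Ma; their difference is 1051.95 Myr.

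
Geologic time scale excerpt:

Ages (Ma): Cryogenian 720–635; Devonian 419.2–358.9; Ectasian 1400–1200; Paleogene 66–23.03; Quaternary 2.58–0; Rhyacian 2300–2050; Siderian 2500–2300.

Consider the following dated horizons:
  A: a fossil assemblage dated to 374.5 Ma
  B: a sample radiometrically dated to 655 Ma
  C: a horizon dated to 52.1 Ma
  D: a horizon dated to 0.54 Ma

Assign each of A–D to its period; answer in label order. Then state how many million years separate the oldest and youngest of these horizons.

A — Devonian; B — Cryogenian; C — Paleogene; D — Quaternary; span 654.46 million years

A: 374.5 Ma lies in 419.2–358.9 Ma, so Devonian.
B: 655 Ma lies in 720–635 Ma, so Cryogenian.
C: 52.1 Ma lies in 66–23.03 Ma, so Paleogene.
D: 0.54 Ma lies in 2.58–0 Ma, so Quaternary.
Oldest = 655 Ma, youngest = 0.54 Ma → span 654.46 Myr.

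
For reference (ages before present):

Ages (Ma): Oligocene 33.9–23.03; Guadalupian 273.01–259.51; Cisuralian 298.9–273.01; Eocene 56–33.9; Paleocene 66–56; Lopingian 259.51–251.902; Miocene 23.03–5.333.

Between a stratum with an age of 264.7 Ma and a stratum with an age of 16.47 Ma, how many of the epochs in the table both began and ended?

264.7 Ma sits inside the Guadalupian (273.01–259.51) and 16.47 Ma inside the Miocene (23.03–5.333); neither of those is wholly between the two dates.
The listed epochs lying completely between them are Lopingian, Paleocene, Eocene, Oligocene — 4 in all.

4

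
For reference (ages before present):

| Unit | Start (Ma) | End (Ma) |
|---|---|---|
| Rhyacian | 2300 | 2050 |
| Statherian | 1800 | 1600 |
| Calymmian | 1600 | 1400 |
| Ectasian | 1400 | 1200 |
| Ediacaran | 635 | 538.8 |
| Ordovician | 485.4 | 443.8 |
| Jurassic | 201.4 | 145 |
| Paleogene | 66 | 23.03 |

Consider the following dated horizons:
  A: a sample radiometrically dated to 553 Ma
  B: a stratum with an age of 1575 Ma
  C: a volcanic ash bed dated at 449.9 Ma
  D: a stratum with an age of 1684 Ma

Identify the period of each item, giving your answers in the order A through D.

A — Ediacaran; B — Calymmian; C — Ordovician; D — Statherian

A: 553 Ma lies in 635–538.8 Ma, so Ediacaran.
B: 1575 Ma lies in 1600–1400 Ma, so Calymmian.
C: 449.9 Ma lies in 485.4–443.8 Ma, so Ordovician.
D: 1684 Ma lies in 1800–1600 Ma, so Statherian.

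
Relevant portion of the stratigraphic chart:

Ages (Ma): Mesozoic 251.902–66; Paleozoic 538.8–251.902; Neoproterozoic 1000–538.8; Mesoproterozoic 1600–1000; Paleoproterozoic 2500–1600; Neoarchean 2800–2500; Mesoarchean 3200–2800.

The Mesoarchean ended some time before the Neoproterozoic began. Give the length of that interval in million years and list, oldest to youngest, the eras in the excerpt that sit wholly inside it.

1800 million years; Neoarchean, Paleoproterozoic, Mesoproterozoic

The Mesoarchean closes at 2800 Ma and the Neoproterozoic opens at 1000 Ma, so the interval is 2800 − 1000 = 1800 Myr.
An era fits inside if it starts at or after 2800 Ma and ends at or before 1000 Ma; oldest first that gives Neoarchean, Paleoproterozoic, Mesoproterozoic.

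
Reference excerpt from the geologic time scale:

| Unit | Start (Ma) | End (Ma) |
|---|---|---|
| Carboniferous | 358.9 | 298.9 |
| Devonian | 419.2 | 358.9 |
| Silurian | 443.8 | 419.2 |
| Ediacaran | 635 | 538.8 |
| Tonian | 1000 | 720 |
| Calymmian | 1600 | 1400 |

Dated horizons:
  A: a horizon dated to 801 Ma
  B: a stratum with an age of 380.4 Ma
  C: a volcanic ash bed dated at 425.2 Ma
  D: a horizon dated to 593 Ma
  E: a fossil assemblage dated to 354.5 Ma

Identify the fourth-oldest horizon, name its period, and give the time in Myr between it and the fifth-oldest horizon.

B, in the Devonian; 25.9 million years to E

Larger Ma means older, so oldest first: A 801 > D 593 > C 425.2 > B 380.4 > E 354.5.
Counting 4 along gives B (380.4 Ma); the excerpt puts that inside the Devonian, 419.2–358.9 Ma.
Next in line is E (354.5 Ma), and 380.4 − 354.5 = 25.9 Myr.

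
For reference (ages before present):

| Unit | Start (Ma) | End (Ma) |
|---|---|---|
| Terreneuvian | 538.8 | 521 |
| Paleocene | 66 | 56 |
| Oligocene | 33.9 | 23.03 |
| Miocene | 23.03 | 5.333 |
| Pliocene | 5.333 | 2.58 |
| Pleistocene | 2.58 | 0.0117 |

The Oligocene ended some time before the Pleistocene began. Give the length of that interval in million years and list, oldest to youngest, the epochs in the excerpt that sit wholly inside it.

The Oligocene closes at 23.03 Ma and the Pleistocene opens at 2.58 Ma, so the interval is 23.03 − 2.58 = 20.45 Myr.
An epoch fits inside if it starts at or after 23.03 Ma and ends at or before 2.58 Ma; oldest first that gives Miocene, Pliocene.

20.45 million years; Miocene, Pliocene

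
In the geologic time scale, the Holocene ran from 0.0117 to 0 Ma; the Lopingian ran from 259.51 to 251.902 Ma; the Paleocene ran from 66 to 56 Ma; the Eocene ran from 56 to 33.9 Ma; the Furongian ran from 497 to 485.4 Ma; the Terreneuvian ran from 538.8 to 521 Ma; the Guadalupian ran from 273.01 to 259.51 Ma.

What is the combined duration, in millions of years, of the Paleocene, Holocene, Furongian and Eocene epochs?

Each duration: Paleocene = 10; Holocene = 0.0117; Furongian = 11.6; Eocene = 22.1.
Sum: 10 + 0.0117 + 11.6 + 22.1 = 43.7117 Myr.

43.7117 million years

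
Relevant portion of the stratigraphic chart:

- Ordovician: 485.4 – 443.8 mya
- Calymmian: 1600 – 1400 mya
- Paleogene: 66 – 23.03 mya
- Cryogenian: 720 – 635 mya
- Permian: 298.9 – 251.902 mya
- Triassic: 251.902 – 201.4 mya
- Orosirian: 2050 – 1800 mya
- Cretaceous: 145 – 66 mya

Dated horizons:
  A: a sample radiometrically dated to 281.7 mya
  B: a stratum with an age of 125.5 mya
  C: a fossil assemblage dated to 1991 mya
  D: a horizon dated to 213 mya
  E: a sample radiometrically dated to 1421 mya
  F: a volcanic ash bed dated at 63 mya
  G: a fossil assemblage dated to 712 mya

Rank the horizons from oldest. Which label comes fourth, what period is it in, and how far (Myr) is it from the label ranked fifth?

Sorted oldest-first by Ma: C (1991), E (1421), G (712), A (281.7), D (213), B (125.5), F (63).
The fourth oldest is A at 281.7 Ma, which lies in 298.9–251.902 Ma: the Permian.
The fifth oldest is D at 213 Ma; separation = |281.7 − 213| = 68.7 Myr.

A, in the Permian; 68.7 million years to D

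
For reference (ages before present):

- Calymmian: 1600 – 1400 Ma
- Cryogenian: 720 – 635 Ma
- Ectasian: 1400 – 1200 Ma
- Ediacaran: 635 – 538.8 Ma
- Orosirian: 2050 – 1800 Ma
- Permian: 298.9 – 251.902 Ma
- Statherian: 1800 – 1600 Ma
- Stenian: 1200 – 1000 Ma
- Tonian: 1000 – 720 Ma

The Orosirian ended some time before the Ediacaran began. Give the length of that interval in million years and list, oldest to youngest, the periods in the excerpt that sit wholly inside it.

1165 million years; Statherian, Calymmian, Ectasian, Stenian, Tonian, Cryogenian

End of Orosirian = 1800 Ma; start of Ediacaran = 635 Ma.
Gap = 1800 − 635 = 1165 Myr.
Periods wholly inside 1800–635 Ma: Statherian (1800–1600), Calymmian (1600–1400), Ectasian (1400–1200), Stenian (1200–1000), Tonian (1000–720), Cryogenian (720–635).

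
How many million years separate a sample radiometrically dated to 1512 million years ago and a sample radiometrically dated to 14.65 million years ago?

1512 − 14.65 = 1497.35 million years.

1497.35 million years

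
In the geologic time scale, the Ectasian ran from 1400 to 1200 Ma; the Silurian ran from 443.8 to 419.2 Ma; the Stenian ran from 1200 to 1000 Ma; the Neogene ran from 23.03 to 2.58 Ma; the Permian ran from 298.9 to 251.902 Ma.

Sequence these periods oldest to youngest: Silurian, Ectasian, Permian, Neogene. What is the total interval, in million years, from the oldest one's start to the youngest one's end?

Ectasian, Silurian, Permian, Neogene; total span 1397.42 Myr

Start ages (Ma): Ectasian 1400, Silurian 443.8, Permian 298.9, Neogene 23.03.
Ordered oldest to youngest: Ectasian, Silurian, Permian, Neogene.
Span = 1400 − 2.58 = 1397.42 Myr.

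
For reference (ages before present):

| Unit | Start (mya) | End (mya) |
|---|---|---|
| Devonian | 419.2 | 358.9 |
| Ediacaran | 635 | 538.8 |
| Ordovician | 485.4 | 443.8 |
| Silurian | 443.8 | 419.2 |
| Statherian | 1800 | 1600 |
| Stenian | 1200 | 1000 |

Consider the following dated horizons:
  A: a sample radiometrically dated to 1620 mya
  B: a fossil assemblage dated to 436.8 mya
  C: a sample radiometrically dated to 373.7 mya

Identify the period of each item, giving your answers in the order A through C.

A — Statherian; B — Silurian; C — Devonian

Match each age against the start–end ranges in the excerpt: A = 1620 Ma → Statherian (1800–1600); B = 436.8 Ma → Silurian (443.8–419.2); C = 373.7 Ma → Devonian (419.2–358.9).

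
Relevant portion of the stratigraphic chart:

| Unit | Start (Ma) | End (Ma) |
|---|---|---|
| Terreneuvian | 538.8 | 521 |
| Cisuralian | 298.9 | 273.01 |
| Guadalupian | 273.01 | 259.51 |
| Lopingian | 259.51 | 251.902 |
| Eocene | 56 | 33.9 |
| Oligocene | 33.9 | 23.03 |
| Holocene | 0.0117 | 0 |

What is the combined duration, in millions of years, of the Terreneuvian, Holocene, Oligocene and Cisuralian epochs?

Each duration: Terreneuvian = 17.8; Holocene = 0.0117; Oligocene = 10.87; Cisuralian = 25.89.
Sum: 17.8 + 0.0117 + 10.87 + 25.89 = 54.5717 Myr.

54.5717 million years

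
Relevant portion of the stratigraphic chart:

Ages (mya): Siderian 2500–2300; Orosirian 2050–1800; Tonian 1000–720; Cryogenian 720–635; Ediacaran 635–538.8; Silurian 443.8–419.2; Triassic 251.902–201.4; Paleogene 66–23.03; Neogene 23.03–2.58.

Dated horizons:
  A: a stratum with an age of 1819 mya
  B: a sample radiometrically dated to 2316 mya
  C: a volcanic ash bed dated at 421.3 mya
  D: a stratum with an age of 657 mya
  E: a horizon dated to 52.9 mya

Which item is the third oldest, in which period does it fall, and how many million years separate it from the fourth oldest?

D, in the Cryogenian; 235.7 million years to C

Sorted oldest-first by Ma: B (2316), A (1819), D (657), C (421.3), E (52.9).
The third oldest is D at 657 Ma, which lies in 720–635 Ma: the Cryogenian.
The fourth oldest is C at 421.3 Ma; separation = |657 − 421.3| = 235.7 Myr.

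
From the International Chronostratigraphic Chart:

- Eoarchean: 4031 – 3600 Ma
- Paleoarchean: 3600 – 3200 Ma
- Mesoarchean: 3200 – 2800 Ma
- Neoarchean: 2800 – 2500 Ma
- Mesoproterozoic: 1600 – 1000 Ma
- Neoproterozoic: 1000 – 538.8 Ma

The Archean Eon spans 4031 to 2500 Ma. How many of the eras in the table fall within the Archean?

Eras inside 4031–2500 Ma: Eoarchean, Paleoarchean, Mesoarchean, Neoarchean — 4 in total.

4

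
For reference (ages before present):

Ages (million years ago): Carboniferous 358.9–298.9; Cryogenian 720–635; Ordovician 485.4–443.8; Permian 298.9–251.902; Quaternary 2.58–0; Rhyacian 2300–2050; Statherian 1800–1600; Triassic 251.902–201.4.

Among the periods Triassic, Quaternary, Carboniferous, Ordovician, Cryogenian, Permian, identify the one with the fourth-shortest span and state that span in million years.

Start − end for each: Triassic 251.902 − 201.4 = 50.502; Quaternary 2.58 − 0 = 2.58; Carboniferous 358.9 − 298.9 = 60; Ordovician 485.4 − 443.8 = 41.6; Cryogenian 720 − 635 = 85; Permian 298.9 − 251.902 = 46.998.
Ranking these from shortest: Quaternary < Ordovician < Permian < Triassic < Carboniferous < Cryogenian.
Position 4 in that ranking is Triassic, which lasted 50.502 Myr.

Triassic, 50.502 million years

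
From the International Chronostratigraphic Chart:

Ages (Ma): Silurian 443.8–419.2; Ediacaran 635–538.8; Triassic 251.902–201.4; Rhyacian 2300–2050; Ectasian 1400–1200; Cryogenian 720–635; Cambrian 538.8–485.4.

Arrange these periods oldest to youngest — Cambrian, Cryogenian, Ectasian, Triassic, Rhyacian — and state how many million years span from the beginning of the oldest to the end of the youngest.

Rhyacian → Ectasian → Cryogenian → Cambrian → Triassic; total span 2098.6 Myr

Start ages (Ma): Rhyacian 2300, Ectasian 1400, Cryogenian 720, Cambrian 538.8, Triassic 251.902.
Ordered oldest to youngest: Rhyacian, Ectasian, Cryogenian, Cambrian, Triassic.
Span = 2300 − 201.4 = 2098.6 Myr.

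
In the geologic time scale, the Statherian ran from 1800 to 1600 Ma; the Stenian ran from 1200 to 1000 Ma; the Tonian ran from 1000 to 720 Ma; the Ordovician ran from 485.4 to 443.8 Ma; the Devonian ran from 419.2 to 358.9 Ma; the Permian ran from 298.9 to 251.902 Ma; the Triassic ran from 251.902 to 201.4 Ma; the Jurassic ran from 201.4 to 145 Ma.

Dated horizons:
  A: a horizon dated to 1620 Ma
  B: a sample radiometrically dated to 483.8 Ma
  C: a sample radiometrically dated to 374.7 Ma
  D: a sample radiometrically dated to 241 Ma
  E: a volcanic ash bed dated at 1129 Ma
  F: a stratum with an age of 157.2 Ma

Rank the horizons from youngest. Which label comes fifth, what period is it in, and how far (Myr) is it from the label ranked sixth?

E, in the Stenian; 491 million years to A

Sorted youngest-first by Ma: F (157.2), D (241), C (374.7), B (483.8), E (1129), A (1620).
The fifth youngest is E at 1129 Ma, which lies in 1200–1000 Ma: the Stenian.
The sixth youngest is A at 1620 Ma; separation = |1129 − 1620| = 491 Myr.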